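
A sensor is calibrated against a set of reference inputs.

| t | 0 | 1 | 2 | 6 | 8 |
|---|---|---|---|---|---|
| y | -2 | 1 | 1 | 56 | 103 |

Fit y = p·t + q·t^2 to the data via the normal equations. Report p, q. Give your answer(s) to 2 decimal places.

Setting ∂/∂p … = 0 gives: 105·p + 737·q = 1163;  737·p + 5409·q = 8613.
(Σt·t = 105, Σt·t^2 = 737, Σt^2·t^2 = 5409, Σt·y = 1163, Σt^2·y = 8613.)
Determinant 105·5409 − 737² = 24776.
p = (1163·5409 − 737·8613)/24776 = -1503/652; q = (105·8613 − 737·1163)/24776 = 1243/652.

p = -2.31, q = 1.91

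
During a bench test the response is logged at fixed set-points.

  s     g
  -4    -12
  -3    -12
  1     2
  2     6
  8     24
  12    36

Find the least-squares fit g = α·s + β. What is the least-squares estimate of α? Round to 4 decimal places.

α = 3.0956

Forming XᵀX = [[238, 16]; [16, 6]] and Xᵀg = [722, 44]ᵀ gives XᵀX·[α, β]ᵀ = Xᵀg.
Δ = 238·6 − 16² = 1172.
α = (722·6 − 16·44)/1172 = 907/293; β = (238·44 − 16·722)/1172 = -270/293.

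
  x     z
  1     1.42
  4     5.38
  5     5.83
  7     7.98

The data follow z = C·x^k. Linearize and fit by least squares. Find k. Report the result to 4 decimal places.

k = 0.8915

Linearized form: ln z = k·ln x + ln C. From the 4 transformed points,
AᵀA = [[8.2987, 4.9416]; [4.9416, 4]], rhs = [9.2117, 5.8733]ᵀ  (here Σln x = 4.9416, Σ(ln x)² = 8.2987, Σln z = 5.8733, Σln x·ln z = 9.2117).
Δ = 8.2987·4 − (4.9416)² = 8.7748; k = (9.2117·4 − 4.9416·5.8733)/8.7748 = 0.89153, ln C = (8.2987·5.8733 − 4.9416·9.2117)/8.7748 = 0.36692.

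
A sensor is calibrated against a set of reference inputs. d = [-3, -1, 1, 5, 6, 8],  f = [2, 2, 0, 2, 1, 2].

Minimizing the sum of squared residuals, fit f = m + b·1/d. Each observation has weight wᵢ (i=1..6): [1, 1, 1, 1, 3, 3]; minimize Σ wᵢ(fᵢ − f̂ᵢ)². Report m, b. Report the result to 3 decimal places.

MᵀWM·[m, b]ᵀ = MᵀWf reads: 10·m + (89/120)·b = 15;  (89/120)·m + (32851/14400)·b = -61/60.
det = 10·(32851/14400) − (89/120)² = 35621/1600.
m = (15·(32851/14400) − (89/120)·(-61/60))/(35621/1600) = 503623/320589; b = (10·(-61/60) − (89/120)·15)/(35621/1600) = -102200/106863.

m = 1.571, b = -0.956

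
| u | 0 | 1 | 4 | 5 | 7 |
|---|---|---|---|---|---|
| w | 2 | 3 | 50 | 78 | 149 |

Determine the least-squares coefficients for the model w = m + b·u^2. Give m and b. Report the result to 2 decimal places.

Setting ∂/∂m … = 0 gives: 5·m + 91·b = 282;  91·m + 3283·b = 10054.
(Σ1 = 5, Σu^2 = 91, Σu^2·u^2 = 3283, Σw = 282, Σu^2·w = 10054.)
Eliminating b: 3283·(row 1) − 91·(row 2) gives 8134·m = 3283·282 − 91·10054 = 10892, so m = 778/581.
Then b = (10054 − 91·(778/581))/3283 = 12304/4067.

m = 1.34, b = 3.03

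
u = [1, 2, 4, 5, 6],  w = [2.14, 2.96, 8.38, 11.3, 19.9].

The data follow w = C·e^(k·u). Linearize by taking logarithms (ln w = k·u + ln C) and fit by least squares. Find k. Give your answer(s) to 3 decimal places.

Let Y = ln w. Fitting Y = k·u + ln C by least squares:
Over the data: Σu = 18.0000, Σ(u)² = 82.0000, Σln w = 9.3874, Σu·ln w = 41.5029.
Normal system: [[82.0000, 18.0000]; [18.0000, 5]]·[k, ln C]ᵀ = [41.5029, 9.3874]ᵀ.
Δ = 82.0000·5 − (18.0000)² = 86.0000; k = (41.5029·5 − 18.0000·9.3874)/86.0000 = 0.44816, ln C = (82.0000·9.3874 − 18.0000·41.5029)/86.0000 = 0.26409.

k = 0.448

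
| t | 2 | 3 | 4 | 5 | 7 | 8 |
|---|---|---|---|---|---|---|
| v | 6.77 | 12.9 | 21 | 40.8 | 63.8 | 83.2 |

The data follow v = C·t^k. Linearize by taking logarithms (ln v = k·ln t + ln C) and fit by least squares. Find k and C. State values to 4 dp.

Taking logs, ln v = k·ln t + ln C, so regress ln v on ln t.
Σln t = 8.8128, Σ(ln t)² = 14.3101, Σln v = 19.7999, Σln t·ln v = 31.6050.
Equations: 14.3101·k + 8.8128·ln C = 31.6050;  8.8128·k + 6·ln C = 19.7999.
Solving (det = 8.1947): k = 1.84708, ln C = 0.58698, so C = exp(0.58698) = 1.79855.

k = 1.8471, C = 1.7986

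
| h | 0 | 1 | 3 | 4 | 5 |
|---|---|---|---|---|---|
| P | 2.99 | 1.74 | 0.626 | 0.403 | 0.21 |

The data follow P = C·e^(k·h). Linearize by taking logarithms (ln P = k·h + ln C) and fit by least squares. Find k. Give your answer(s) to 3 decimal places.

k = -0.520

Linearized form: ln P = k·h + ln C. From the 5 transformed points,
AᵀA = [[51.0000, 13.0000]; [13.0000, 5]], rhs = [-12.2898, -1.2887]ᵀ  (here Σh = 13.0000, Σ(h)² = 51.0000, Σln P = -1.2887, Σh·ln P = -12.2898).
Slope k = (n·Σh·ln P − Σh·Σln P)/(n·Σ(h)² − (Σh)²) = (5·-12.2898 − 13.0000·-1.2887)/86.0000 = -0.51972; ln C = (Σln P − k·Σh)/n = 1.09353.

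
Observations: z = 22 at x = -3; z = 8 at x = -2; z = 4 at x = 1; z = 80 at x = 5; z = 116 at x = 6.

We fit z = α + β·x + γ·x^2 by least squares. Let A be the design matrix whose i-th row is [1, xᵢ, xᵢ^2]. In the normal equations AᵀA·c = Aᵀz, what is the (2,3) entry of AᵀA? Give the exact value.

307

Row 2 ↔ basis x, column 3 ↔ basis x^2, so (AᵀA)_{2,3} = Σᵢ (x)·(x^2) = (-3)·(9) + (-2)·(4) + (1)·(1) + (5)·(25) + (6)·(36) = 307.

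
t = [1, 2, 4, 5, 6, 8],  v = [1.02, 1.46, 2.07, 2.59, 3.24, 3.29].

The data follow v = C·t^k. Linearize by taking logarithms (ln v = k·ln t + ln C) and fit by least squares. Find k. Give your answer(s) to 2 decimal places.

Let Y = ln v. Fitting Y = k·ln t + ln C by least squares:
Σln t = 7.5601, Σ(ln t)² = 12.5270, Σln v = 4.4439, Σln t·ln v = 7.3853.
Normal system: [[12.5270, 7.5601]; [7.5601, 6]]·[k, ln C]ᵀ = [7.3853, 4.4439]ᵀ.
Slope k = (n·Σln t·ln v − Σln t·Σln v)/(n·Σ(ln t)² − (Σln t)²) = (6·7.3853 − 7.5601·4.4439)/18.0074 = 0.59505; ln C = (Σln v − k·Σln t)/n = -0.00912.

k = 0.60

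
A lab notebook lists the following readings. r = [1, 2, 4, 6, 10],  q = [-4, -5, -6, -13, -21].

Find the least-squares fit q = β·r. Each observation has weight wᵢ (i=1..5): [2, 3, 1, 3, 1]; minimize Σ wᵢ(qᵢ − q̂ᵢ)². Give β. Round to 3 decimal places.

The normal equations are: 238·β = -506.
(Σwᵢ·r·r = 238, Σwᵢ·r·q = -506.)
Hence β = -506 / 238 ≈ -2.12605.

β = -2.126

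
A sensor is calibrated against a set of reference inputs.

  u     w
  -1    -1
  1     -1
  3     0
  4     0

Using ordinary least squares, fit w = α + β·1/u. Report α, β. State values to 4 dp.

α = -0.5204, β = 0.1397

Setting ∂/∂α … = 0 gives: 4·α + (7/12)·β = -2;  (7/12)·α + (313/144)·β = 0.
(Σ1 = 4, Σ1/u = 7/12, Σ1/u·1/u = 313/144, Σw = -2, Σ1/u·w = 0.)
Determinant 4·(313/144) − (7/12)² = 401/48.
α = ((-2)·(313/144) − (7/12)·0)/(401/48) = -626/1203; β = (4·0 − (7/12)·(-2))/(401/48) = 56/401.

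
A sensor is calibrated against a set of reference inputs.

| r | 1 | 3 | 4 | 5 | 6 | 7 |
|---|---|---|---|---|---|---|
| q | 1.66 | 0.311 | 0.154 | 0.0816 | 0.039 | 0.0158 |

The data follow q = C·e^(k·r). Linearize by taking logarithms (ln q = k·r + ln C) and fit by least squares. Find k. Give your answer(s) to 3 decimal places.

k = -0.756

Linearized form: ln q = k·r + ln C. From the 6 transformed points,
AᵀA = [[136.0000, 26.0000]; [26.0000, 6]], rhs = [-71.5093, -12.4298]ᵀ  (here Σr = 26.0000, Σ(r)² = 136.0000, Σln q = -12.4298, Σr·ln q = -71.5093).
Solving (det = 140.0000): k = -0.75629, ln C = 1.20562.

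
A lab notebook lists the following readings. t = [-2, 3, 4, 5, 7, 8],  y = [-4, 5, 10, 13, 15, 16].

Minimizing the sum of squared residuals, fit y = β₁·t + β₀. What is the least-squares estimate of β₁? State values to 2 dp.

β₁ = 2.10

Forming AᵀA = [[167, 25]; [25, 6]] and Aᵀy = [361, 55]ᵀ gives AᵀA·[β₁, β₀]ᵀ = Aᵀy.
det = 167·6 − 25² = 377.
β₁ = (361·6 − 25·55)/377 = 791/377; β₀ = (167·55 − 25·361)/377 = 160/377.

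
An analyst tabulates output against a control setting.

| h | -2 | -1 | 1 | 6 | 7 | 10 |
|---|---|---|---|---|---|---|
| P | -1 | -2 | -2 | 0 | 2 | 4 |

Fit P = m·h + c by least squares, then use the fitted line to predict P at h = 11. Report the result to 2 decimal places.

P̂ = 3.52

Sums needed: Σh·h = 191, Σh = 21, Σ1 = 6.
For AᵀP: Σh·P = 56, ΣP = 1.
Determinant 191·6 − 21² = 705.
m = (56·6 − 21·1)/705 = 21/47; c = (191·1 − 21·56)/705 = -197/141.
At h = 11: P̂ = (21/47)·(11) + (-197/141)·(1) = 496/141.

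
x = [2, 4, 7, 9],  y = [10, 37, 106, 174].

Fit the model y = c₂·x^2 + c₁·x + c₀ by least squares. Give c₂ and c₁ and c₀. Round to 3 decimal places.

With design matrix M, MᵀM = [[9234, 1144, 150]; [1144, 150, 22]; [150, 22, 4]] and Mᵀy = [19920, 2476, 327]ᵀ.
Row-reducing yields c₂ = 41/20, c₁ = 471/580, c₀ = 237/580.

c₂ = 2.050, c₁ = 0.812, c₀ = 0.409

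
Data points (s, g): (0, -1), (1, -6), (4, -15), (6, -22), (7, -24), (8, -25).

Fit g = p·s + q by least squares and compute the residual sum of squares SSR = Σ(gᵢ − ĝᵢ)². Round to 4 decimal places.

XᵀX·[p, q]ᵀ = Xᵀg reads: 166·p + 26·q = -566;  26·p + 6·q = -93.
(Σs·s = 166, Σs = 26, Σ1 = 6, Σs·g = -566, Σg = -93.)
Eliminating q: 6·(row 1) − 26·(row 2) gives 320·p = 6·(-566) − 26·(-93) = -978, so p = -489/160.
Then q = ((-93) − 26·(-489/160))/6 = -361/160.
Residuals: 201/160, -11/16, -83/160, -45/32, -7/20, 273/160; SSR = 1173/160.

SSR = 7.3313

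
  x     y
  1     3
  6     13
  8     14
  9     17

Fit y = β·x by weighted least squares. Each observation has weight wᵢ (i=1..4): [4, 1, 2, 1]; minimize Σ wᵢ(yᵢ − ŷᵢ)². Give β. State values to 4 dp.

AᵀWA·[β]ᵀ = AᵀWy reads: 249·β = 467.
Hence β = 467 / 249 ≈ 1.8755.

β = 1.8755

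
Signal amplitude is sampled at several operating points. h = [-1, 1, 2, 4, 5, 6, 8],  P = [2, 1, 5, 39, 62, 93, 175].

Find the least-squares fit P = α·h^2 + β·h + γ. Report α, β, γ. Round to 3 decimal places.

Compute the Gram sums: Σh^2·h^2 = 6291, Σh^2·h = 925, Σh^2 = 147, Σh·h = 147, Σh = 25, Σ1 = 7.
And Σh^2·P = 16745, Σh·P = 2433, ΣP = 377.
MᵀM·[α, β, γ]ᵀ = MᵀP becomes [[6291, 925, 147]; [925, 147, 25]; [147, 25, 7]]·[α, β, γ]ᵀ = [16745, 2433, 377]ᵀ.
Solving the 3×3 system (Gaussian elimination) gives α = 32757/10901, β = -43597/21802, γ = -45897/21802.

α = 3.005, β = -2.000, γ = -2.105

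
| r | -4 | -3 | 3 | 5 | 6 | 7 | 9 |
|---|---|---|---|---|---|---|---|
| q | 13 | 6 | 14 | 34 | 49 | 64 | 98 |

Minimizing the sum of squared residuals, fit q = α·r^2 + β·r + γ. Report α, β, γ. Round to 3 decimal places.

The normal system XᵀX·[α, β, γ]ᵀ = Xᵀq is [[11301, 1349, 225]; [1349, 225, 23]; [225, 23, 7]]·[α, β, γ]ᵀ = [14076, 1766, 278]ᵀ.
Inverting the 3×3 Gram matrix, [α, β, γ]ᵀ = [434491/413441, 586050/413441, 528139/413441]ᵀ.

α = 1.051, β = 1.417, γ = 1.277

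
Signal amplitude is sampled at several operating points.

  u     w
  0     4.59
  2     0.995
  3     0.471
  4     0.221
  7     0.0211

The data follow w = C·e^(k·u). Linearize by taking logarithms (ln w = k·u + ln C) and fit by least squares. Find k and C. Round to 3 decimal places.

Linearized form: ln w = k·u + ln C. From the 5 transformed points,
XᵀX = [[78.0000, 16.0000]; [16.0000, 5]], rhs = [-35.3165, -4.6021]ᵀ  (here Σu = 16.0000, Σ(u)² = 78.0000, Σln w = -4.6021, Σu·ln w = -35.3165).
Δ = 78.0000·5 − (16.0000)² = 134.0000; k = (-35.3165·5 − 16.0000·-4.6021)/134.0000 = -0.76827, ln C = (78.0000·-4.6021 − 16.0000·-35.3165)/134.0000 = 1.53805, so C = exp(1.53805) = 4.65552.

k = -0.768, C = 4.656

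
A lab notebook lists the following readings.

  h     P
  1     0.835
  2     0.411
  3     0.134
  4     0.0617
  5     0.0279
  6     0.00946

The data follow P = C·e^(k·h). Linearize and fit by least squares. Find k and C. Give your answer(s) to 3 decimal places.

Let Y = ln P. Fitting Y = k·h + ln C by least squares:
Sums: Σh = 21.0000, Σ(h)² = 91.0000, Σln P = -14.1047, Σh·ln P = -64.9900.
Normal system: [[91.0000, 21.0000]; [21.0000, 6]]·[k, ln C]ᵀ = [-64.9900, -14.1047]ᵀ.
Slope k = (n·Σh·ln P − Σh·Σln P)/(n·Σ(h)² − (Σh)²) = (6·-64.9900 − 21.0000·-14.1047)/105.0000 = -0.89278; ln C = (Σln P − k·Σh)/n = 0.77394, so C = exp(0.77394) = 2.16830.

k = -0.893, C = 2.168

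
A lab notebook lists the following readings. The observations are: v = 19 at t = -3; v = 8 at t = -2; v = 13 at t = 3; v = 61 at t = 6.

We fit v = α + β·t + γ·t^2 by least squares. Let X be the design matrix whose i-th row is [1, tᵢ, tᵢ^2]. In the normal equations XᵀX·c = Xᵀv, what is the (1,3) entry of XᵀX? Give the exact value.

58

Row 1 ↔ basis 1, column 3 ↔ basis t^2, so (XᵀX)_{1,3} = Σᵢ t^2 = (1)·(9) + (1)·(4) + (1)·(9) + (1)·(36) = 58.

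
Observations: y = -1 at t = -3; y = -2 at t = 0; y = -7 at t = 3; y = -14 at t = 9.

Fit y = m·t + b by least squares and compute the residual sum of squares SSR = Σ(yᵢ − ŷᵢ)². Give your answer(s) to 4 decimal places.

SSR = 3.1429

MᵀM·[m, b]ᵀ = Mᵀy reads: 99·m + 9·b = -144;  9·m + 4·b = -24.
Δ = 99·4 − 9² = 315.
m = ((-144)·4 − 9·(-24))/315 = -8/7; b = (99·(-24) − 9·(-144))/315 = -24/7.
Residuals: -1, 10/7, -1/7, -2/7; SSR = 22/7.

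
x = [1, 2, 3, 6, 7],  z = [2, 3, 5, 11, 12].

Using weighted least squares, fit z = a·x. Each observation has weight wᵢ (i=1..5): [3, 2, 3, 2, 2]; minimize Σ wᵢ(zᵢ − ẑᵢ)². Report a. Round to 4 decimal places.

Sums needed: Σwᵢ·x·x = 208.
For AᵀWz: Σwᵢ·x·z = 363.
AᵀWA·[a]ᵀ = AᵀWz becomes [[208]]·[a]ᵀ = [363]ᵀ.
Hence a = 363 / 208 ≈ 1.74519.

a = 1.7452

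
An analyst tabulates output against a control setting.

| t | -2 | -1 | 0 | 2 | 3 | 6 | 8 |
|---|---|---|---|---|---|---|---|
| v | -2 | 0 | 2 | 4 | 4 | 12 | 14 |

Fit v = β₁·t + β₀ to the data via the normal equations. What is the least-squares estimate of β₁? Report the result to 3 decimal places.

β₁ = 1.600

Forming MᵀM = [[118, 16]; [16, 7]] and Mᵀv = [208, 34]ᵀ gives MᵀM·[β₁, β₀]ᵀ = Mᵀv.
Δ = 118·7 − 16² = 570.
β₁ = (208·7 − 16·34)/570 = 8/5; β₀ = (118·34 − 16·208)/570 = 6/5.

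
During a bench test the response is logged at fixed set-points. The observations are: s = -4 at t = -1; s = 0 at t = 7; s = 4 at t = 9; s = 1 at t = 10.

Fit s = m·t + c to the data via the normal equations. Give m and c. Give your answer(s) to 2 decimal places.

From the data, Σt·t = 231, Σt = 25, Σ1 = 4.
And Σt·s = 50, Σs = 1.
So MᵀM·[m, c]ᵀ = Mᵀs: [[231, 25]; [25, 4]]·[m, c]ᵀ = [50, 1]ᵀ.
Δ = 231·4 − 25² = 299.
m = (50·4 − 25·1)/299 = 175/299; c = (231·1 − 25·50)/299 = -1019/299.

m = 0.59, c = -3.41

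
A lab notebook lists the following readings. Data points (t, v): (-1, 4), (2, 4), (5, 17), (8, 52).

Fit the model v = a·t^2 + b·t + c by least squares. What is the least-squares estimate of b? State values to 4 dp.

b = -1.5722

Normal-equation sums: Σt^2·t^2 = 4738, Σt^2·t = 644, Σt^2 = 94, Σt·t = 94, Σt = 14, Σ1 = 4.
Right-hand side: Σt^2·v = 3773, Σt·v = 505, Σv = 77.
So MᵀM·[a, b, c]ᵀ = Mᵀv: [[4738, 644, 94]; [644, 94, 14]; [94, 14, 4]]·[a, b, c]ᵀ = [3773, 505, 77]ᵀ.
Solving the 3×3 system (Gaussian elimination) gives a = 35/36, b = -283/180, c = 343/180.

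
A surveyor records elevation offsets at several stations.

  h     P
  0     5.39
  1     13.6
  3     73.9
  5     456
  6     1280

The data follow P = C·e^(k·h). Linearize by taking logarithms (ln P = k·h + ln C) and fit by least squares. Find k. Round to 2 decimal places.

k = 0.90

Linearized form: ln P = k·h + ln C. From the 5 transformed points,
Sums: Σh = 15.0000, Σ(h)² = 71.0000, Σln P = 21.8744, Σh·ln P = 89.0584.
Normal system: [[71.0000, 15.0000]; [15.0000, 5]]·[k, ln C]ᵀ = [89.0584, 21.8744]ᵀ.
Δ = 71.0000·5 − (15.0000)² = 130.0000; k = (89.0584·5 − 15.0000·21.8744)/130.0000 = 0.90135, ln C = (71.0000·21.8744 − 15.0000·89.0584)/130.0000 = 1.67084.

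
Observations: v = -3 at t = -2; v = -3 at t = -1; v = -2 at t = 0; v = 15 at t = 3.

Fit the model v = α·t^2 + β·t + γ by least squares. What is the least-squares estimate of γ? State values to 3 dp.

The normal system AᵀA·[α, β, γ]ᵀ = Aᵀv is [[98, 18, 14]; [18, 14, 0]; [14, 0, 4]]·[α, β, γ]ᵀ = [120, 54, 7]ᵀ.
Solving the 3×3 system (Gaussian elimination) gives α = 365/362, β = 927/362, γ = -322/181.

γ = -1.779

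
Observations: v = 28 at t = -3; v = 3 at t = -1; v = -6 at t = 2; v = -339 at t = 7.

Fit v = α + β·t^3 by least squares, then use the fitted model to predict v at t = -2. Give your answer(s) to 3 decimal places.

v̂ = 9.642

From the data, Σ1 = 4, Σt^3 = 323, Σt^3·t^3 = 118443.
And Σv = -314, Σt^3·v = -117084.
XᵀX·[α, β]ᵀ = Xᵀv becomes [[4, 323]; [323, 118443]]·[α, β]ᵀ = [-314, -117084]ᵀ.
Determinant 4·118443 − 323² = 369443.
α = ((-314)·118443 − 323·(-117084))/369443 = 627030/369443; β = (4·(-117084) − 323·(-314))/369443 = -366914/369443.
At t = -2: v̂ = (627030/369443)·(1) + (-366914/369443)·(-8) = 3562342/369443.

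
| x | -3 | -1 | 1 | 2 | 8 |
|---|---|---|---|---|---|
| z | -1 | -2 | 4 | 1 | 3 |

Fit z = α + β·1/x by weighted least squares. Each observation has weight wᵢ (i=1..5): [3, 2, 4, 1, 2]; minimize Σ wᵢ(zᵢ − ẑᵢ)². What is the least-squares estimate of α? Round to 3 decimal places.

α = 0.877

Compute the Gram sums: Σwᵢ·1 = 12, Σwᵢ·1/x = 7/4, Σwᵢ·1/x·1/x = 635/96.
For AᵀWz: Σwᵢ·z = 16, Σwᵢ·1/x·z = 89/4.
Determinant 12·(635/96) − (7/4)² = 1221/16.
α = (16·(635/96) − (7/4)·(89/4))/(1221/16) = 3211/3663; β = (12·(89/4) − (7/4)·16)/(1221/16) = 3824/1221.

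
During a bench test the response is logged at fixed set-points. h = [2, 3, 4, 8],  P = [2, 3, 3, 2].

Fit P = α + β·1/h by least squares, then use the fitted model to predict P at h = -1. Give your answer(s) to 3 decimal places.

With design matrix X, XᵀX = [[4, 29/24]; [29/24, 253/576]] and XᵀP = [10, 3]ᵀ.
Determinant 4·(253/576) − (29/24)² = 19/64.
α = (10·(253/576) − (29/24)·3)/(19/64) = 442/171; β = (4·3 − (29/24)·10)/(19/64) = -16/57.
At h = -1: P̂ = (442/171)·(1) + (-16/57)·(-1) = 490/171.

P̂ = 2.865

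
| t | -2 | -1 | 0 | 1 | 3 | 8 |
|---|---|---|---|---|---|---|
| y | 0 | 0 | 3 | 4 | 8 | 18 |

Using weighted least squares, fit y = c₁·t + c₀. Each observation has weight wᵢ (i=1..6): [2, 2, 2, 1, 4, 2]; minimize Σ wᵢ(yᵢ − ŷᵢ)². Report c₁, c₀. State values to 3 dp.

c₁ = 1.861, c₀ = 2.707

The normal system AᵀWA·[c₁, c₀]ᵀ = AᵀWy is [[175, 23]; [23, 13]]·[c₁, c₀]ᵀ = [388, 78]ᵀ.
det = 175·13 − 23² = 1746.
c₁ = (388·13 − 23·78)/1746 = 1625/873; c₀ = (175·78 − 23·388)/1746 = 2363/873.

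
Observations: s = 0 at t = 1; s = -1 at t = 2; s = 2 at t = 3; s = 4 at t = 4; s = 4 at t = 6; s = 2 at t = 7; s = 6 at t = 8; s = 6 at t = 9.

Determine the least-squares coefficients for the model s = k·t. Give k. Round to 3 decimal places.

Sums needed: Σt·t = 260.
Moment sums: Σt·s = 160.
So MᵀM·[k]ᵀ = Mᵀs: [[260]]·[k]ᵀ = [160]ᵀ.
Hence k = 160 / 260 ≈ 0.615385.

k = 0.615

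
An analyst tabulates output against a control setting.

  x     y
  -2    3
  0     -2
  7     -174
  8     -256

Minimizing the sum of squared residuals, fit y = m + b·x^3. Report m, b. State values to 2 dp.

AᵀA·[m, b]ᵀ = Aᵀy reads: 4·m + 847·b = -429;  847·m + 379857·b = -190778.
(Σ1 = 4, Σx^3 = 847, Σx^3·x^3 = 379857, Σy = -429, Σx^3·y = -190778.)
Δ = 4·379857 − 847² = 802019.
m = ((-429)·379857 − 847·(-190778))/802019 = -1369687/802019; b = (4·(-190778) − 847·(-429))/802019 = -399749/802019.

m = -1.71, b = -0.50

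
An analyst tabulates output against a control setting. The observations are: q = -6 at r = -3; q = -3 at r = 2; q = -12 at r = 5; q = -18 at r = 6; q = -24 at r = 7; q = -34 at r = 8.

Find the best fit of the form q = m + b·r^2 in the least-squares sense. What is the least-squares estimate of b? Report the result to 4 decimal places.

b = -0.4998

Compute the Gram sums: Σ1 = 6, Σr^2 = 187, Σr^2·r^2 = 8515.
Right-hand side: Σq = -97, Σr^2·q = -4366.
Normal equations: [[6, 187]; [187, 8515]]·[m, b]ᵀ = [-97, -4366]ᵀ.
det = 6·8515 − 187² = 16121.
m = ((-97)·8515 − 187·(-4366))/16121 = -1359/2303; b = (6·(-4366) − 187·(-97))/16121 = -1151/2303.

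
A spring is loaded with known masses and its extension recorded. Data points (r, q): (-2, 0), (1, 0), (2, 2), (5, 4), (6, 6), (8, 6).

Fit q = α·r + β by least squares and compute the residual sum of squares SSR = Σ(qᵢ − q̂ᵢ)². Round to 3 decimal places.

Compute the Gram sums: Σr·r = 134, Σr = 20, Σ1 = 6.
Right-hand side: Σr·q = 108, Σq = 18.
Normal equations: [[134, 20]; [20, 6]]·[α, β]ᵀ = [108, 18]ᵀ.
det = 134·6 − 20² = 404.
α = (108·6 − 20·18)/404 = 72/101; β = (134·18 − 20·108)/404 = 63/101.
Residuals: 81/101, -135/101, -5/101, -19/101, 111/101, -33/101; SSR = 382/101.

SSR = 3.782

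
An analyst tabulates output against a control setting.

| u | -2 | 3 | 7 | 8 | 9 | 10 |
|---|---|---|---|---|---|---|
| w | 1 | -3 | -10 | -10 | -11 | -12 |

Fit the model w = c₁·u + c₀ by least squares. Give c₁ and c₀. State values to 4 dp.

The normal equations are: 307·c₁ + 35·c₀ = -380;  35·c₁ + 6·c₀ = -45.
(Σu·u = 307, Σu = 35, Σ1 = 6, Σu·w = -380, Σw = -45.)
Eliminating c₀: 6·(row 1) − 35·(row 2) gives 617·c₁ = 6·(-380) − 35·(-45) = -705, so c₁ = -705/617.
Then c₀ = ((-45) − 35·(-705/617))/6 = -515/617.

c₁ = -1.1426, c₀ = -0.8347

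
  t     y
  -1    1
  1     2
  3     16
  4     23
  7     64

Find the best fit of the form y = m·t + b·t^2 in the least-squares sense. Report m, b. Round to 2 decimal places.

m = 1.47, b = 1.10

From the data, Σt·t = 76, Σt·t^2 = 434, Σt^2·t^2 = 2740.
And Σt·y = 589, Σt^2·y = 3651.
AᵀA·[m, b]ᵀ = Aᵀy becomes [[76, 434]; [434, 2740]]·[m, b]ᵀ = [589, 3651]ᵀ.
Eliminating b: 2740·(row 1) − 434·(row 2) gives 19884·m = 2740·589 − 434·3651 = 29326, so m = 14663/9942.
Then b = (3651 − 434·(14663/9942))/2740 = 10925/9942.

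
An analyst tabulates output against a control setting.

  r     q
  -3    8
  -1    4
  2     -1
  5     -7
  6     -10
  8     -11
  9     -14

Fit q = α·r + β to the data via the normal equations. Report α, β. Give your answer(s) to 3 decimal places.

With design matrix X, XᵀX = [[220, 26]; [26, 7]] and Xᵀq = [-339, -31]ᵀ.
det = 220·7 − 26² = 864.
α = ((-339)·7 − 26·(-31))/864 = -1567/864; β = (220·(-31) − 26·(-339))/864 = 997/432.

α = -1.814, β = 2.308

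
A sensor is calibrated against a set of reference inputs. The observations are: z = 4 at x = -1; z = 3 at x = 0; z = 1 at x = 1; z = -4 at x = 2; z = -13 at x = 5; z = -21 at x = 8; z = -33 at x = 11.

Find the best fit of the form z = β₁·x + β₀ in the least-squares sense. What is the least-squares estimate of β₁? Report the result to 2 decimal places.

The normal equations are: 216·β₁ + 26·β₀ = -607;  26·β₁ + 7·β₀ = -63.
Δ = 216·7 − 26² = 836.
β₁ = ((-607)·7 − 26·(-63))/836 = -2611/836; β₀ = (216·(-63) − 26·(-607))/836 = 1087/418.

β₁ = -3.12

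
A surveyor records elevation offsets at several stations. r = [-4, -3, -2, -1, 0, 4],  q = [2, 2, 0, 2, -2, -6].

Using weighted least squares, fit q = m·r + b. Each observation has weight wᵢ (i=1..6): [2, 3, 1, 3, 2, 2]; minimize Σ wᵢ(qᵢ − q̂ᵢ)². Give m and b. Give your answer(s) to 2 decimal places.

XᵀWX·[m, b]ᵀ = XᵀWq reads: 98·m + (-14)·b = -88;  (-14)·m + 13·b = 0.
Eliminating b: 13·(row 1) − (-14)·(row 2) gives 1078·m = 13·(-88) − (-14)·0 = -1144, so m = -52/49.
Then b = (0 − (-14)·(-52/49))/13 = -8/7.

m = -1.06, b = -1.14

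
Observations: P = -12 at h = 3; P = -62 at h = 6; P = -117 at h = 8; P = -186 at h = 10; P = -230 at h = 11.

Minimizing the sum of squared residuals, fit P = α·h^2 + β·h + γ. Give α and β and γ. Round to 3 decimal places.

α = -2.097, β = 2.214, γ = 0.169

Forming AᵀA = [[30114, 3086, 330]; [3086, 330, 38]; [330, 38, 5]] and AᵀP = [-56258, -5734, -607]ᵀ gives AᵀA·[α, β, γ]ᵀ = AᵀP.
Inverting the 3×3 Gram matrix, [α, β, γ]ᵀ = [-6079/2899, 6419/2899, 491/2899]ᵀ.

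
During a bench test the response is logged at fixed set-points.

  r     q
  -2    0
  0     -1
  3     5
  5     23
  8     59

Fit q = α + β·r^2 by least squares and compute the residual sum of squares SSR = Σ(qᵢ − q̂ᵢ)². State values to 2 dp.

SSR = 7.46

AᵀA·[α, β]ᵀ = Aᵀq reads: 5·α + 102·β = 86;  102·α + 4818·β = 4396.
Δ = 5·4818 − 102² = 13686.
α = (86·4818 − 102·4396)/13686 = -5674/2281; β = (5·4396 − 102·86)/13686 = 6604/6843.
Residuals: -9394/6843, 3393/2281, -2733/2281, 9311/6843, -1897/6843; SSR = 51056/6843.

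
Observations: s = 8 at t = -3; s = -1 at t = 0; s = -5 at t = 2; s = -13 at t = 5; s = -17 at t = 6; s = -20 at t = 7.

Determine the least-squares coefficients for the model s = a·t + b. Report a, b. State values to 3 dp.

a = -2.739, b = -0.238

Sums needed: Σt·t = 123, Σt = 17, Σ1 = 6.
Right-hand side: Σt·s = -341, Σs = -48.
Normal equations: [[123, 17]; [17, 6]]·[a, b]ᵀ = [-341, -48]ᵀ.
Determinant 123·6 − 17² = 449.
a = ((-341)·6 − 17·(-48))/449 = -1230/449; b = (123·(-48) − 17·(-341))/449 = -107/449.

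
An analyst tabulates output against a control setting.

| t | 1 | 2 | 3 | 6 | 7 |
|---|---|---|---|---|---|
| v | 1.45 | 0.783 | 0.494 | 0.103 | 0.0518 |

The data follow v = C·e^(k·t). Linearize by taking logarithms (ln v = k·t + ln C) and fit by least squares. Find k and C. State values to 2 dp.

Taking logs, ln v = k·t + ln C, so regress ln v on t.
Σt = 19.0000, Σ(t)² = 99.0000, Σln v = -5.8117, Σt·ln v = -36.5941.
Equations: 99.0000·k + 19.0000·ln C = -36.5941;  19.0000·k + 5·ln C = -5.8117.
Solving (det = 134.0000): k = -0.54141, ln C = 0.89501, so C = exp(0.89501) = 2.44737.

k = -0.54, C = 2.45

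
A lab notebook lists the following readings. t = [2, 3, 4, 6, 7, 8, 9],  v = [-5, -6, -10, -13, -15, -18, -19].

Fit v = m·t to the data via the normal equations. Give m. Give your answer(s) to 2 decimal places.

m = -2.19

Sums needed: Σt·t = 259.
For Aᵀv: Σt·v = -566.
Normal equations: [[259]]·[m]ᵀ = [-566]ᵀ.
m = (-566)/259 = -2.18533.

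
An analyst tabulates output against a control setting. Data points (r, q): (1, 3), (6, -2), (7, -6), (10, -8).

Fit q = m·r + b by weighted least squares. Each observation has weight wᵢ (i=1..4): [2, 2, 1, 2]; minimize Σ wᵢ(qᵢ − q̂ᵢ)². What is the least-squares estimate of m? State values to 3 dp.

m = -1.241

Normal-equation sums: Σwᵢ·r·r = 323, Σwᵢ·r = 41, Σwᵢ·1 = 7.
For MᵀWq: Σwᵢ·r·q = -220, Σwᵢ·q = -20.
Normal equations: [[323, 41]; [41, 7]]·[m, b]ᵀ = [-220, -20]ᵀ.
Δ = 323·7 − 41² = 580.
m = ((-220)·7 − 41·(-20))/580 = -36/29; b = (323·(-20) − 41·(-220))/580 = 128/29.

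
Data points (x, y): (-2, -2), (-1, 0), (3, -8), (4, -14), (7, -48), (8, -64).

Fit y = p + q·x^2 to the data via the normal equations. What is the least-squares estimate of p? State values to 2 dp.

p = 1.64

Forming AᵀA = [[6, 143]; [143, 6851]] and Aᵀy = [-136, -6752]ᵀ gives AᵀA·[p, q]ᵀ = Aᵀy.
Determinant 6·6851 − 143² = 20657.
p = ((-136)·6851 − 143·(-6752))/20657 = 2600/1589; q = (6·(-6752) − 143·(-136))/20657 = -21064/20657.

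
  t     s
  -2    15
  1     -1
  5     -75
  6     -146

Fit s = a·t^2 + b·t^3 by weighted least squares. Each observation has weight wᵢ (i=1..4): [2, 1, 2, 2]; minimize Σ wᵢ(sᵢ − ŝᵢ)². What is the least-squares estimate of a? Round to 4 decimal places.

a = 1.9316

Normal-equation sums: Σwᵢ·t^2·t^2 = 3875, Σwᵢ·t^2·t^3 = 21739, Σwᵢ·t^3·t^3 = 124691.
For XᵀWs: Σwᵢ·t^2·s = -14143, Σwᵢ·t^3·s = -82063.
det = 3875·124691 − 21739² = 10593504.
a = ((-14143)·124691 − 21739·(-82063))/10593504 = 2557843/1324188; b = (3875·(-82063) − 21739·(-14143))/10593504 = -1317431/1324188.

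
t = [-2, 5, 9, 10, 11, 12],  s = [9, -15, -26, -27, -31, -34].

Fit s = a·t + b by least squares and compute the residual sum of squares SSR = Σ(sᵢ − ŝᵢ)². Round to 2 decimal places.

With design matrix X, XᵀX = [[475, 45]; [45, 6]] and Xᵀs = [-1346, -124]ᵀ.
Determinant 475·6 − 45² = 825.
a = ((-1346)·6 − 45·(-124))/825 = -832/275; b = (475·(-124) − 45·(-1346))/825 = 334/165.
Residuals: 763/825, -313/165, -656/825, 203/165, 211/825, 232/825; SSR = 5564/825.

SSR = 6.74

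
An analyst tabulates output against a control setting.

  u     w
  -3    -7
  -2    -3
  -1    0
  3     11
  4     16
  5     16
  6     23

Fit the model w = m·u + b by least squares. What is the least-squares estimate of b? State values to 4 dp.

Setting ∂/∂m … = 0 gives: 100·m + 12·b = 342;  12·m + 7·b = 56.
Determinant 100·7 − 12² = 556.
m = (342·7 − 12·56)/556 = 861/278; b = (100·56 − 12·342)/556 = 374/139.

b = 2.6906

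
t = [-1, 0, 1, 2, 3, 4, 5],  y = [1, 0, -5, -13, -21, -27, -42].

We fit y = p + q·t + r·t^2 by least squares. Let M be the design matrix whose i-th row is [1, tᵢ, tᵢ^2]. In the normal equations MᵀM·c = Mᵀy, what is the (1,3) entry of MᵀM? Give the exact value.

Row 1 ↔ basis 1, column 3 ↔ basis t^2, so (MᵀM)_{1,3} = Σᵢ t^2 = (1)·(1) + (1)·(0) + (1)·(1) + (1)·(4) + (1)·(9) + (1)·(16) + (1)·(25) = 56.

56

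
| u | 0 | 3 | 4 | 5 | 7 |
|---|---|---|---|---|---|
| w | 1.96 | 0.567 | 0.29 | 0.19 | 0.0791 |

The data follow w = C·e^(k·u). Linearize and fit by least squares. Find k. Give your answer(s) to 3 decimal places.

Let Y = ln w. Fitting Y = k·u + ln C by least squares:
Σu = 19.0000, Σ(u)² = 99.0000, Σln w = -5.3301, Σu·ln w = -32.7166.
Normal system: [[99.0000, 19.0000]; [19.0000, 5]]·[k, ln C]ᵀ = [-32.7166, -5.3301]ᵀ.
Solving (det = 134.0000): k = -0.46501, ln C = 0.70102.

k = -0.465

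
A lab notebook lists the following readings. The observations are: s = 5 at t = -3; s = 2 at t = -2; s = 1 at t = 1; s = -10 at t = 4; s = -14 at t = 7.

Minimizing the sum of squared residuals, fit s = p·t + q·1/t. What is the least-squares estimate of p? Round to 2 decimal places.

p = -2.18

AᵀA·[p, q]ᵀ = Aᵀs reads: 79·p + 5·q = -156;  5·p + (10189/7056)·q = -37/6.
(Σt·t = 79, Σt·1/t = 5, Σ1/t·1/t = 10189/7056, Σt·s = -156, Σ1/t·s = -37/6.)
det = 79·(10189/7056) − 5² = 628531/7056.
p = ((-156)·(10189/7056) − 5·(-37/6))/(628531/7056) = -1371924/628531; q = (79·(-37/6) − 5·(-156))/(628531/7056) = 2066232/628531.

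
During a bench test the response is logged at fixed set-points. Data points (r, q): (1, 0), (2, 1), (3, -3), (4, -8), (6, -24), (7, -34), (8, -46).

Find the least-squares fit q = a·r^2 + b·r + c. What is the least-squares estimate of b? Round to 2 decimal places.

b = 1.86

The normal equations are: 8147·a + 1171·b + 179·c = -5625;  1171·a + 179·b + 31·c = -789;  179·a + 31·b + 7·c = -114.
(Σr^2·r^2 = 8147, Σr^2·r = 1171, Σr^2 = 179, Σr·r = 179, Σr = 31, Σ1 = 7, Σr^2·q = -5625, Σr·q = -789, Σq = -114.)
Inverting the 3×3 Gram matrix, [a, b, c]ᵀ = [-3239/3388, 6295/3388, -57/847]ᵀ.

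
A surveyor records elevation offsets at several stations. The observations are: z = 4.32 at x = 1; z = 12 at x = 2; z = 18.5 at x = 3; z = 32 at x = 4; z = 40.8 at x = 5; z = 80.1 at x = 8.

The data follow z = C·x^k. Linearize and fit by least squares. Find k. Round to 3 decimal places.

k = 1.400

Let Y = ln z. Fitting Y = k·ln x + ln C by least squares:
Over the data: Σln x = 6.8669, Σ(ln x)² = 10.5236, Σln z = 18.4236, Σln x·ln z = 24.8161.
Normal system: [[10.5236, 6.8669]; [6.8669, 6]]·[k, ln C]ᵀ = [24.8161, 18.4236]ᵀ.
Slope k = (n·Σln x·ln z − Σln x·Σln z)/(n·Σ(ln x)² − (Σln x)²) = (6·24.8161 − 6.8669·18.4236)/15.9867 = 1.40008; ln C = (Σln z − k·Σln x)/n = 1.46822.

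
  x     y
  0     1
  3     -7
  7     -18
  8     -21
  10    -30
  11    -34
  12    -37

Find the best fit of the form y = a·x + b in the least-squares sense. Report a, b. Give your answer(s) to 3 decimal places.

Normal-equation sums: Σx·x = 487, Σx = 51, Σ1 = 7.
For Aᵀy: Σx·y = -1433, Σy = -146.
Normal equations: [[487, 51]; [51, 7]]·[a, b]ᵀ = [-1433, -146]ᵀ.
det = 487·7 − 51² = 808.
a = ((-1433)·7 − 51·(-146))/808 = -2585/808; b = (487·(-146) − 51·(-1433))/808 = 1981/808.

a = -3.199, b = 2.452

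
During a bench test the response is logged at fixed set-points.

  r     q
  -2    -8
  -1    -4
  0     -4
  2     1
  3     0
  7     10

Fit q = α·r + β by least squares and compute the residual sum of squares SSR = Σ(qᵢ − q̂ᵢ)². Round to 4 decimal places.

SSR = 7.7819

Setting ∂/∂α … = 0 gives: 67·α + 9·β = 92;  9·α + 6·β = -5.
Δ = 67·6 − 9² = 321.
α = (92·6 − 9·(-5))/321 = 199/107; β = (67·(-5) − 9·92)/321 = -1163/321.
Residuals: -211/321, 476/321, -121/321, 290/321, -628/321, 194/321; SSR = 2498/321.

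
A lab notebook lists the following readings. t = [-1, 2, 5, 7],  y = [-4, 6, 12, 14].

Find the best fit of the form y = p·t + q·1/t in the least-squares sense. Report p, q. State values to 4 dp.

p = 2.0842, q = 2.3377

Forming AᵀA = [[79, 4]; [4, 6421/4900]] and Aᵀy = [174, 57/5]ᵀ gives AᵀA·[p, q]ᵀ = Aᵀy.
Eliminating q: (6421/4900)·(row 1) − 4·(row 2) gives (428859/4900)·p = (6421/4900)·174 − 4·(57/5) = 446907/2450, so p = 297938/142953.
Then q = ((57/5) − 4·(297938/142953))/(6421/4900) = 334180/142953.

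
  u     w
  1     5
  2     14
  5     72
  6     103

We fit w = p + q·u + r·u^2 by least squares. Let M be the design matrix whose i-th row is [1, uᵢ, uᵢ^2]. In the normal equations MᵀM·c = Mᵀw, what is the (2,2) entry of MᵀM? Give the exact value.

Row 2 ↔ basis u, column 2 ↔ basis u, so (MᵀM)_{2,2} = Σᵢ (u)·(u) = (1)·(1) + (2)·(2) + (5)·(5) + (6)·(6) = 66.

66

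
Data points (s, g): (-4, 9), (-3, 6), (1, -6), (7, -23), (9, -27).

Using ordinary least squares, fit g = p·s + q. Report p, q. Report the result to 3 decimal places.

p = -2.809, q = -2.582

Compute the Gram sums: Σs·s = 156, Σs = 10, Σ1 = 5.
Moment sums: Σs·g = -464, Σg = -41.
Eliminating q: 5·(row 1) − 10·(row 2) gives 680·p = 5·(-464) − 10·(-41) = -1910, so p = -191/68.
Then q = ((-41) − 10·(-191/68))/5 = -439/170.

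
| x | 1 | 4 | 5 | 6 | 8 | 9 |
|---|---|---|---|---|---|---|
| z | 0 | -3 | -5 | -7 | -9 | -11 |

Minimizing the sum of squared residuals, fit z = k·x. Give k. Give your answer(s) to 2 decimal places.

k = -1.12

Entries of MᵀM: Σx·x = 223.
And Σx·z = -250.
So MᵀM·[k]ᵀ = Mᵀz: [[223]]·[k]ᵀ = [-250]ᵀ.
Hence k = -250 / 223 ≈ -1.12108.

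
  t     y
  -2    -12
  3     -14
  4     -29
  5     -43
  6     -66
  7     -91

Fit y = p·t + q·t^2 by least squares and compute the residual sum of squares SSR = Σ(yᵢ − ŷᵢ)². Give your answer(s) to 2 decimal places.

Forming AᵀA = [[139, 767]; [767, 4675]] and Aᵀy = [-1382, -8548]ᵀ gives AᵀA·[p, q]ᵀ = Aᵀy.
det = 139·4675 − 767² = 61536.
p = ((-1382)·4675 − 767·(-8548))/61536 = 15911/10256; q = (139·(-8548) − 767·(-1382))/61536 = -21363/10256.
Residuals: -2899/5128, 475/5128, -4815/2564, 1689/1282, -1647/5128, 1057/5128; SSR = 29415/5128.

SSR = 5.74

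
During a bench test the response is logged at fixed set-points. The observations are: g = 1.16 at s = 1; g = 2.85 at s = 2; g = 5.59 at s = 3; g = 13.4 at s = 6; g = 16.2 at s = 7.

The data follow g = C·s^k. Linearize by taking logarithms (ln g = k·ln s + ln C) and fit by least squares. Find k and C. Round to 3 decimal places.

Let Y = ln g. Fitting Y = k·ln s + ln C by least squares:
Over the data: Σln s = 5.5294, Σ(ln s)² = 8.6844, Σln g = 8.2970, Σln s·ln g = 12.6861.
Normal system: [[8.6844, 5.5294]; [5.5294, 5]]·[k, ln C]ᵀ = [12.6861, 8.2970]ᵀ.
Slope k = (n·Σln s·ln g − Σln s·Σln g)/(n·Σ(ln s)² − (Σln s)²) = (5·12.6861 − 5.5294·8.2970)/12.8473 = 1.36627; ln C = (Σln g − k·Σln s)/n = 0.14846, so C = exp(0.14846) = 1.16004.

k = 1.366, C = 1.160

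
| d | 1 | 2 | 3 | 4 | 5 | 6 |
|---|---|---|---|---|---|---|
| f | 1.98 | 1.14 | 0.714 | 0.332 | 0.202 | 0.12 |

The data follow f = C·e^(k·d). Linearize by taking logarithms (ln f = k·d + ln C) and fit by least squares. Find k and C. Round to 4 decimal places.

k = -0.5707, C = 3.5723

Let Y = ln f. Fitting Y = k·d + ln C by least squares:
Sums: Σd = 21.0000, Σ(d)² = 91.0000, Σln f = -4.3451, Σd·ln f = -25.1950.
Normal system: [[91.0000, 21.0000]; [21.0000, 6]]·[k, ln C]ᵀ = [-25.1950, -4.3451]ᵀ.
Slope k = (n·Σd·ln f − Σd·Σln f)/(n·Σ(d)² − (Σd)²) = (6·-25.1950 − 21.0000·-4.3451)/105.0000 = -0.57069; ln C = (Σln f − k·Σd)/n = 1.27322, so C = exp(1.27322) = 3.57235.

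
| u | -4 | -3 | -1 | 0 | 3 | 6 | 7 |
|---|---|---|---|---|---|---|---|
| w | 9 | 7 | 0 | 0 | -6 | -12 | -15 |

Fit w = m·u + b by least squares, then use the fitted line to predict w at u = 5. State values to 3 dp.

Compute the Gram sums: Σu·u = 120, Σu = 8, Σ1 = 7.
For Xᵀw: Σu·w = -252, Σw = -17.
Normal equations: [[120, 8]; [8, 7]]·[m, b]ᵀ = [-252, -17]ᵀ.
Determinant 120·7 − 8² = 776.
m = ((-252)·7 − 8·(-17))/776 = -407/194; b = (120·(-17) − 8·(-252))/776 = -3/97.
At u = 5: ŵ = (-407/194)·(5) + (-3/97)·(1) = -2041/194.

ŵ = -10.521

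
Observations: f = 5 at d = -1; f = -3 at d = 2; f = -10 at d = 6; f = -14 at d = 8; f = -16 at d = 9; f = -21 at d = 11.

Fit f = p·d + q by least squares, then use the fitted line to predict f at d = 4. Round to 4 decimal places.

XᵀX·[p, q]ᵀ = Xᵀf reads: 307·p + 35·q = -558;  35·p + 6·q = -59.
Eliminating q: 6·(row 1) − 35·(row 2) gives 617·p = 6·(-558) − 35·(-59) = -1283, so p = -1283/617.
Then q = ((-59) − 35·(-1283/617))/6 = 1417/617.
At d = 4: f̂ = (-1283/617)·(4) + (1417/617)·(1) = -3715/617.

f̂ = -6.0211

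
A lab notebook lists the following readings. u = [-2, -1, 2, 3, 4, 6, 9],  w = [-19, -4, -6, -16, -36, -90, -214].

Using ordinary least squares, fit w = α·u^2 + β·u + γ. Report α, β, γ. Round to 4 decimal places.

The normal equations are: 8227·α + 1035·β + 151·γ = -21398;  1035·α + 151·β + 21·γ = -2628;  151·α + 21·β + 7·γ = -385.
Row-reducing yields α = -1032143/345138, β = 349693/115046, γ = 1646/4209.

α = -2.9905, β = 3.0396, γ = 0.3911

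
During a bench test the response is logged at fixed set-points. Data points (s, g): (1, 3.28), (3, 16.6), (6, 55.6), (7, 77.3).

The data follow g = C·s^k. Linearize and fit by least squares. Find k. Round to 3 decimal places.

Taking logs, ln g = k·ln s + ln C, so regress ln g on ln s.
Σln s = 4.8363, Σ(ln s)² = 8.2039, Σln g = 12.3631, Σln s·ln g = 18.7463.
Equations: 8.2039·k + 4.8363·ln C = 18.7463;  4.8363·k + 4·ln C = 12.3631.
Solving (det = 9.4260): k = 1.61187, ln C = 1.14191.

k = 1.612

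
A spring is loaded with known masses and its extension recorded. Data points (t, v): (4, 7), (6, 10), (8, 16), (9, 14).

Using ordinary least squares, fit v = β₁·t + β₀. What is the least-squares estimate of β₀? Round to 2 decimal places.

β₀ = 0.42

Entries of AᵀA: Σt·t = 197, Σt = 27, Σ1 = 4.
Right-hand side: Σt·v = 342, Σv = 47.
So AᵀA·[β₁, β₀]ᵀ = Aᵀv: [[197, 27]; [27, 4]]·[β₁, β₀]ᵀ = [342, 47]ᵀ.
Eliminating β₀: 4·(row 1) − 27·(row 2) gives 59·β₁ = 4·342 − 27·47 = 99, so β₁ = 99/59.
Then β₀ = (47 − 27·(99/59))/4 = 25/59.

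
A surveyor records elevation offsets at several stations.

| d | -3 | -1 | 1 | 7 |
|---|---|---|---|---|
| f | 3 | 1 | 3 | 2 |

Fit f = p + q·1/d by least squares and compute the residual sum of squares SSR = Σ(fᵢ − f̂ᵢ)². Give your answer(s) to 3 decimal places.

SSR = 1.365

From the data, Σ1 = 4, Σ1/d = -4/21, Σ1/d·1/d = 940/441.
Moment sums: Σf = 9, Σ1/d·f = 9/7.
MᵀM·[p, q]ᵀ = Mᵀf becomes [[4, -4/21]; [-4/21, 940/441]]·[p, q]ᵀ = [9, 9/7]ᵀ.
Eliminating q: (940/441)·(row 1) − (-4/21)·(row 2) gives (416/49)·p = (940/441)·9 − (-4/21)·(9/7) = 136/7, so p = 119/52.
Then q = ((9/7) − (-4/21)·(119/52))/(940/441) = 21/26.
Residuals: 51/52, -25/52, -5/52, -21/52; SSR = 71/52.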